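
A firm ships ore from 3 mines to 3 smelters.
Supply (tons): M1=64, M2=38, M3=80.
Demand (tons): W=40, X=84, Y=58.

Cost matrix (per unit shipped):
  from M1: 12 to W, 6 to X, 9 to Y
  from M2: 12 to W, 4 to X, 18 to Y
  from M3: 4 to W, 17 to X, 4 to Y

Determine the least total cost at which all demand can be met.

A cheapest plan:
  M1 to X: 46 × 6 = 276
  M1 to Y: 18 × 9 = 162
  M2 to X: 38 × 4 = 152
  M3 to W: 40 × 4 = 160
  M3 to Y: 40 × 4 = 160
Total = 276 + 162 + 152 + 160 + 160 = 910.
(Supply check: M1 ships 64; M2 ships 38; M3 ships 80.)

910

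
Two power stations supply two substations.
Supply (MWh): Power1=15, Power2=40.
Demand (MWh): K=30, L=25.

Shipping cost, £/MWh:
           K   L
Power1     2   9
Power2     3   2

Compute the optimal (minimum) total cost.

125

One minimum-cost allocation:
  Power1->K: 15 MWh
  Power2->K: 15 MWh
  Power2->L: 25 MWh
Total cost = £125.
(Supply check: Power1 ships 15; Power2 ships 40.)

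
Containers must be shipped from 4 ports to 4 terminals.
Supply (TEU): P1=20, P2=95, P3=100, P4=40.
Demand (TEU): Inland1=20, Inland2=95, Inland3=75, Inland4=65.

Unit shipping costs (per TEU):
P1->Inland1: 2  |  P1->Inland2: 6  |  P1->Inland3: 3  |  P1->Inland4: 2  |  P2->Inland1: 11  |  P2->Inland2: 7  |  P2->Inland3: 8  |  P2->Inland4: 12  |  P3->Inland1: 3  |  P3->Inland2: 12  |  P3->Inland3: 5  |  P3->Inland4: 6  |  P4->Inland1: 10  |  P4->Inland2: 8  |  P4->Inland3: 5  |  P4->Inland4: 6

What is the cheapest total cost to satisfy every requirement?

A cheapest plan:
  P1 to Inland4: 20 × 2 = 40
  P2 to Inland2: 95 × 7 = 665
  P3 to Inland1: 20 × 3 = 60
  P3 to Inland3: 75 × 5 = 375
  P3 to Inland4: 5 × 6 = 30
  P4 to Inland4: 40 × 6 = 240
Total = 40 + 665 + 60 + 375 + 30 + 240 = 1410.

1410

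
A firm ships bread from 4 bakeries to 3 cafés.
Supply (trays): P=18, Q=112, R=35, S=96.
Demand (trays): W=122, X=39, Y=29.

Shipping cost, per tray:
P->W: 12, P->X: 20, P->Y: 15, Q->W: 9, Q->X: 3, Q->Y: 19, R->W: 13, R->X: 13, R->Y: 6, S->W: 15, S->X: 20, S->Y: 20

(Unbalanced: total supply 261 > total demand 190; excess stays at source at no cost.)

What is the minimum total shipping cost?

1617

Optimal allocation:
  P->W: 18 × 12 = 216
  Q->W: 73 × 9 = 657
  Q->X: 39 × 3 = 117
  R->W: 6 × 13 = 78
  R->Y: 29 × 6 = 174
  S->W: 25 × 15 = 375
Total = 216 + 657 + 117 + 78 + 174 + 375 = 1617.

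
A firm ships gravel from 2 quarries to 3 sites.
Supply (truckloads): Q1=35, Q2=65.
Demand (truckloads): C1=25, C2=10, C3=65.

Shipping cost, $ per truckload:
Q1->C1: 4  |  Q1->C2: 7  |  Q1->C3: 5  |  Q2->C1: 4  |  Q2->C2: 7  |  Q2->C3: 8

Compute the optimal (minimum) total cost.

One minimum-cost allocation:
  Q1 to C3: 35 × $5 = $175
  Q2 to C1: 25 × $4 = $100
  Q2 to C2: 10 × $7 = $70
  Q2 to C3: 30 × $8 = $240
Total = 175 + 100 + 70 + 240 = $585.
(Supply check: Q1 ships 35; Q2 ships 65.)

585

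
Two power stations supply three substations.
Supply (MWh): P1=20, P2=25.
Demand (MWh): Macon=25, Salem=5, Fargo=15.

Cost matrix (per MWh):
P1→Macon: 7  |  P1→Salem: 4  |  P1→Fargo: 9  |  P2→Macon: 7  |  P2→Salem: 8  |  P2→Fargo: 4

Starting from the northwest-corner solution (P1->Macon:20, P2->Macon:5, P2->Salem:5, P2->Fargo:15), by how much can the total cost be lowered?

Current plan cost = 20·7 + 5·7 + 5·8 + 15·4 = 275.
Optimal plan:
  P1 to Macon: 15 × 7 = 105
  P1 to Salem: 5 × 4 = 20
  P2 to Macon: 10 × 7 = 70
  P2 to Fargo: 15 × 4 = 60
Optimal cost = 255.
Saving = 275 − 255 = 20.

20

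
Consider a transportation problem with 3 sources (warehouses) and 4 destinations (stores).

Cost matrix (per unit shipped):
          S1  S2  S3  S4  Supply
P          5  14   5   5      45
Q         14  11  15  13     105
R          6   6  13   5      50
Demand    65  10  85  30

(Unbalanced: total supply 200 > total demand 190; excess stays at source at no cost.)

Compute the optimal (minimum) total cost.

Optimal allocation:
  P to S3: 45 × 5 = 225
  Q to S1: 45 × 14 = 630
  Q to S2: 10 × 11 = 110
  Q to S3: 40 × 15 = 600
  R to S1: 20 × 6 = 120
  R to S4: 30 × 5 = 150
Total = 225 + 630 + 110 + 600 + 120 + 150 = 1835.
(Supply check: P ships 45; Q ships 95; R ships 50.)

1835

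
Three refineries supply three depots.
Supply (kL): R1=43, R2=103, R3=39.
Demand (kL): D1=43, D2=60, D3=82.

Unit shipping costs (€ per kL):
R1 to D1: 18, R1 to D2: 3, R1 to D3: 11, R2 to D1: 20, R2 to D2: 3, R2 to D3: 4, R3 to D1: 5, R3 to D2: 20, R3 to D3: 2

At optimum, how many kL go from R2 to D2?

21

Solving gives:
  R1–D1: 4 kL
  R1–D2: 39 kL
  R2–D2: 21 kL
  R2–D3: 82 kL
  R3–D1: 39 kL
Total cost = €775.
So R2→D2 carries 21 kL.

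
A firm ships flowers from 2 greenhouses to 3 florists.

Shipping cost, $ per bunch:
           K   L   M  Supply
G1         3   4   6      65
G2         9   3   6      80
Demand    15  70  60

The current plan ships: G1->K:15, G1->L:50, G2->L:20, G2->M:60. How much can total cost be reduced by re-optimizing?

Current plan cost = 15·3 + 50·4 + 20·3 + 60·6 = $665.
Optimal plan:
  G1→K: 15 × $3 = $45
  G1→M: 50 × $6 = $300
  G2→L: 70 × $3 = $210
  G2→M: 10 × $6 = $60
Optimal cost = $615.
Saving = 665 − 615 = $50.

50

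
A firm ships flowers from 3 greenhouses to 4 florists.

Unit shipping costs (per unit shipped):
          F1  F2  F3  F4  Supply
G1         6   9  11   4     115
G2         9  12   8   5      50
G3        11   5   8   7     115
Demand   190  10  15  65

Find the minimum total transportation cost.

Optimal allocation:
  G1–F1: 115 × 6 = 690
  G2–F1: 50 × 9 = 450
  G3–F1: 25 × 11 = 275
  G3–F2: 10 × 5 = 50
  G3–F3: 15 × 8 = 120
  G3–F4: 65 × 7 = 455
Total = 690 + 450 + 275 + 50 + 120 + 455 = 2040.
(Supply check: G1 ships 115; G2 ships 50; G3 ships 115.)

2040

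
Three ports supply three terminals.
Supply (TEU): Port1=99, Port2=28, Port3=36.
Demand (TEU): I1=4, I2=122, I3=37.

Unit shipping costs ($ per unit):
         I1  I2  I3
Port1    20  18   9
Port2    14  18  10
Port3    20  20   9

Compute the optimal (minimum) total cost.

An optimal shipping plan:
  Port1→I2: 98 TEU
  Port1→I3: 1 TEU
  Port2→I1: 4 TEU
  Port2→I2: 24 TEU
  Port3→I3: 36 TEU
Total cost = $2585.

2585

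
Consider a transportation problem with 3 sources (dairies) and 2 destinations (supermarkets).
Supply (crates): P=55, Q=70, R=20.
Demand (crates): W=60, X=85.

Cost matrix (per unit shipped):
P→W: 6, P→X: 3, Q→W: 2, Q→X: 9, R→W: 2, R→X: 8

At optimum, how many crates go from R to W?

0

The minimum-cost plan:
  P->X: 55 crates
  Q->W: 60 crates
  Q->X: 10 crates
  R->X: 20 crates
Total cost = 535.
The route R→W is not used.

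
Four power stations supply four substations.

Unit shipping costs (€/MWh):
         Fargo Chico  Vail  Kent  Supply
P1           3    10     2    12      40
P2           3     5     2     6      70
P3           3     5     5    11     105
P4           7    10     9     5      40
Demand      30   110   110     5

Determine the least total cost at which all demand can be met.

1030

An optimal shipping plan:
  P1 to Vail: 40 × €2 = €80
  P2 to Vail: 70 × €2 = €140
  P3 to Chico: 105 × €5 = €525
  P4 to Fargo: 30 × €7 = €210
  P4 to Chico: 5 × €10 = €50
  P4 to Kent: 5 × €5 = €25
Total = 80 + 140 + 525 + 210 + 50 + 25 = €1030.
(Supply check: P1 ships 40; P2 ships 70; P3 ships 105; P4 ships 40.)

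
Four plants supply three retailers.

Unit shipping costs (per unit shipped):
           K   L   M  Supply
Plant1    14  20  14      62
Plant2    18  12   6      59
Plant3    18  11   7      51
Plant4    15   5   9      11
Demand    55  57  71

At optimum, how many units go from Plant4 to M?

The minimum-cost plan:
  Plant1->K: 55 units
  Plant1->M: 7 units
  Plant2->M: 59 units
  Plant3->L: 46 units
  Plant3->M: 5 units
  Plant4->L: 11 units
Total cost = 1818.
The route Plant4→M is not used.

0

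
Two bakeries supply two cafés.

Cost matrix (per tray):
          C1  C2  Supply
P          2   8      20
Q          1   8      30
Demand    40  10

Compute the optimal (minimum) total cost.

130

An optimal shipping plan:
  P–C1: 10 trays
  P–C2: 10 trays
  Q–C1: 30 trays
Total cost = 130.
(Supply check: P ships 20; Q ships 30.)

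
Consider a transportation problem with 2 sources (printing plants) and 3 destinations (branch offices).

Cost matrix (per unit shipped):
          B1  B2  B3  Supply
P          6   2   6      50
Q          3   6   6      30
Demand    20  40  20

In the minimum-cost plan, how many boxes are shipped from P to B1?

The minimum-cost plan:
  P to B2: 40 × 2 = 80
  P to B3: 10 × 6 = 60
  Q to B1: 20 × 3 = 60
  Q to B3: 10 × 6 = 60
Total cost = 260.
The route P→B1 is not used.

0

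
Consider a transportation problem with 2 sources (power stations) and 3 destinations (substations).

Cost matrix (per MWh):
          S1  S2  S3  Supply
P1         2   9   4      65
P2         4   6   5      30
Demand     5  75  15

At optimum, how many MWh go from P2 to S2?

The minimum-cost plan:
  P1→S1: 5 × 2 = 10
  P1→S2: 45 × 9 = 405
  P1→S3: 15 × 4 = 60
  P2→S2: 30 × 6 = 180
Total cost = 655.
So P2→S2 carries 30 MWh.

30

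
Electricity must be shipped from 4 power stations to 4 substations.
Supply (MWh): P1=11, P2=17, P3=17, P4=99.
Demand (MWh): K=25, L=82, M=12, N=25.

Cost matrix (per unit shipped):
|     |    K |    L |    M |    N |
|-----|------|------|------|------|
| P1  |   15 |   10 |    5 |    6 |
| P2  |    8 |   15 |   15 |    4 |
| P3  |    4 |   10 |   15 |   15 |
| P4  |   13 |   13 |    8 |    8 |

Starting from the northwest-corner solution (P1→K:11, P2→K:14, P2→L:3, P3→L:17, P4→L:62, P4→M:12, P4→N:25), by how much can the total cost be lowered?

Current plan cost = 11·15 + 14·8 + 3·15 + 17·10 + 62·13 + 12·8 + 25·8 = 1594.
Optimal plan:
  P1→L: 11 × 10 = 110
  P2→K: 8 × 8 = 64
  P2→N: 9 × 4 = 36
  P3→K: 17 × 4 = 68
  P4→L: 71 × 13 = 923
  P4→M: 12 × 8 = 96
  P4→N: 16 × 8 = 128
Optimal cost = 1425.
Saving = 1594 − 1425 = 169.

169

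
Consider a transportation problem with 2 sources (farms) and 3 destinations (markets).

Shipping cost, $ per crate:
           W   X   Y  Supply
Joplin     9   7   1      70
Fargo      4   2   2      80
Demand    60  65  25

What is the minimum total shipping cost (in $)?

620

Optimal allocation:
  Joplin→W: 45 × $9 = $405
  Joplin→Y: 25 × $1 = $25
  Fargo→W: 15 × $4 = $60
  Fargo→X: 65 × $2 = $130
Total = 405 + 25 + 60 + 130 = $620.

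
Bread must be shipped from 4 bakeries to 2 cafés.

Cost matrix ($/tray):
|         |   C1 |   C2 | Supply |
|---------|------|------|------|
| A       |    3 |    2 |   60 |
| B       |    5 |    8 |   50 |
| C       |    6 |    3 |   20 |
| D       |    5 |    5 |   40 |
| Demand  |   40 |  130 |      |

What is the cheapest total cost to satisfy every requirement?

660

A cheapest plan:
  A->C2: 60 trays
  B->C1: 40 trays
  B->C2: 10 trays
  C->C2: 20 trays
  D->C2: 40 trays
Total cost = $660.
(Supply check: A ships 60; B ships 50; C ships 20; D ships 40.)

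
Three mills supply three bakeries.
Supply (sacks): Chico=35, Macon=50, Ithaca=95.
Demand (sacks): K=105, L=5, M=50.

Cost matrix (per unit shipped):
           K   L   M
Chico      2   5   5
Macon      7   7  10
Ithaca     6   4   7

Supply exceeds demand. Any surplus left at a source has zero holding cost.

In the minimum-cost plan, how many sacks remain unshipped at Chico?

Minimum-cost shipments:
  Chico->K: 35 × 2 = 70
  Macon->K: 30 × 7 = 210
  Ithaca->K: 40 × 6 = 240
  Ithaca->L: 5 × 4 = 20
  Ithaca->M: 50 × 7 = 350
Total cost = 890.
Chico ships 35 of its 35, leaving 0.

0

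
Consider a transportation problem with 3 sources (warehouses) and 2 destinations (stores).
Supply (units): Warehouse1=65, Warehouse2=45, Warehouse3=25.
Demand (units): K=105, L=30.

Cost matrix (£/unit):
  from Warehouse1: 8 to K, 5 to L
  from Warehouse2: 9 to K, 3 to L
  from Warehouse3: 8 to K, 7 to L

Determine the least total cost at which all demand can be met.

An optimal shipping plan:
  Warehouse1->K: 65 × £8 = £520
  Warehouse2->K: 15 × £9 = £135
  Warehouse2->L: 30 × £3 = £90
  Warehouse3->K: 25 × £8 = £200
Total = 520 + 135 + 90 + 200 = £945.
(Supply check: Warehouse1 ships 65; Warehouse2 ships 45; Warehouse3 ships 25.)

945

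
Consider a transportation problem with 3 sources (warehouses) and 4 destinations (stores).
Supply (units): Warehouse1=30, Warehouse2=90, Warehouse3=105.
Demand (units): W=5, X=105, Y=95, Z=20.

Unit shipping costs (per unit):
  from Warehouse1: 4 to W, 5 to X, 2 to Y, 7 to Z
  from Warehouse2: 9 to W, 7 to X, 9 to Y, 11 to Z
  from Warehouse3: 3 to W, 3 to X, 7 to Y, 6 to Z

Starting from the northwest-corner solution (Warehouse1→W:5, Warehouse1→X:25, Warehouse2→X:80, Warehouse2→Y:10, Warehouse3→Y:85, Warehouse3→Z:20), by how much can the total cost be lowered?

315

Current plan cost = 5·4 + 25·5 + 80·7 + 10·9 + 85·7 + 20·6 = 1510.
Optimal plan:
  Warehouse1 to Y: 30 × 2 = 60
  Warehouse2 to X: 25 × 7 = 175
  Warehouse2 to Y: 65 × 9 = 585
  Warehouse3 to W: 5 × 3 = 15
  Warehouse3 to X: 80 × 3 = 240
  Warehouse3 to Z: 20 × 6 = 120
Optimal cost = 1195.
Saving = 1510 − 1195 = 315.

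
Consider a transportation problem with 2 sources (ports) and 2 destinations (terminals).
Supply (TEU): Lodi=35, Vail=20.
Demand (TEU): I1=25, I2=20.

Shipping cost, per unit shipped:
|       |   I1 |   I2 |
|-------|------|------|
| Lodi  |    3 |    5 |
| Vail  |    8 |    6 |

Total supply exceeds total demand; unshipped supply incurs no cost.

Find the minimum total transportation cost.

Optimal allocation:
  Lodi to I1: 25 TEU
  Lodi to I2: 10 TEU
  Vail to I2: 10 TEU
Total cost = 185.
(Supply check: Lodi ships 35; Vail ships 10.)

185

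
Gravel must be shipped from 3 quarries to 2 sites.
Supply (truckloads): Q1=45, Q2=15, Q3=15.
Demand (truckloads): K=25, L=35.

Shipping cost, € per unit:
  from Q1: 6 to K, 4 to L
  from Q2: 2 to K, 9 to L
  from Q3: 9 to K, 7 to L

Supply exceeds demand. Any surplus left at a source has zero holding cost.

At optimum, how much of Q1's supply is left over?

Minimum-cost shipments:
  Q1–K: 10 × €6 = €60
  Q1–L: 35 × €4 = €140
  Q2–K: 15 × €2 = €30
Total cost = €230.
Q1 ships 45 of its 45, leaving 0.

0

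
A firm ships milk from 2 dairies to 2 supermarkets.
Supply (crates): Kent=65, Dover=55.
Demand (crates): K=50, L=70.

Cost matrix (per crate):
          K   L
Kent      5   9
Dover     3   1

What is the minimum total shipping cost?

Optimal allocation:
  Kent->K: 50 × 5 = 250
  Kent->L: 15 × 9 = 135
  Dover->L: 55 × 1 = 55
Total = 250 + 135 + 55 = 440.
(Supply check: Kent ships 65; Dover ships 55.)

440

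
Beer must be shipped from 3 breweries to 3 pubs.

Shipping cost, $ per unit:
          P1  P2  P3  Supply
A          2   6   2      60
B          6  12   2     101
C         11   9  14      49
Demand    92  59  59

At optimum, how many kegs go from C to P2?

Solving gives:
  A->P1: 50 × $2 = $100
  A->P2: 10 × $6 = $60
  B->P1: 42 × $6 = $252
  B->P3: 59 × $2 = $118
  C->P2: 49 × $9 = $441
Total cost = $971.
So C→P2 carries 49 kegs.

49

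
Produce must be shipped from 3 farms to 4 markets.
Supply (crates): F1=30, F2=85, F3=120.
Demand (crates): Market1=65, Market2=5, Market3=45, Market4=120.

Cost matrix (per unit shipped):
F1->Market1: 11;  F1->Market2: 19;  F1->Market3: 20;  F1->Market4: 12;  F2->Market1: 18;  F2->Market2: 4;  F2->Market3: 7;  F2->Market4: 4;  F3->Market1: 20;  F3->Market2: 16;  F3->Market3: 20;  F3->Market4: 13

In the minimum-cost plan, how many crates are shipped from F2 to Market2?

5

Solving gives:
  F1->Market1: 30 × 11 = 330
  F2->Market2: 5 × 4 = 20
  F2->Market3: 45 × 7 = 315
  F2->Market4: 35 × 4 = 140
  F3->Market1: 35 × 20 = 700
  F3->Market4: 85 × 13 = 1105
Total cost = 2610.
So F2→Market2 carries 5 crates.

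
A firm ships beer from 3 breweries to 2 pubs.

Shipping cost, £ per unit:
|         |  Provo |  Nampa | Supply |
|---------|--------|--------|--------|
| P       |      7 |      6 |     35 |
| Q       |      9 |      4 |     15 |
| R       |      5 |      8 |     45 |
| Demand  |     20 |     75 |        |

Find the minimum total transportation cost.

570

A cheapest plan:
  P to Nampa: 35 kegs
  Q to Nampa: 15 kegs
  R to Provo: 20 kegs
  R to Nampa: 25 kegs
Total cost = £570.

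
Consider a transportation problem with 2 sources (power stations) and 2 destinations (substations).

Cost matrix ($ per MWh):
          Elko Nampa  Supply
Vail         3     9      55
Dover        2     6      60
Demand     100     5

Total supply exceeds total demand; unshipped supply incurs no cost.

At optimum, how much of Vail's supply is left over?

10

Minimum-cost shipments:
  Vail–Elko: 45 × $3 = $135
  Dover–Elko: 55 × $2 = $110
  Dover–Nampa: 5 × $6 = $30
Total cost = $275.
Vail ships 45 of its 55, leaving 10.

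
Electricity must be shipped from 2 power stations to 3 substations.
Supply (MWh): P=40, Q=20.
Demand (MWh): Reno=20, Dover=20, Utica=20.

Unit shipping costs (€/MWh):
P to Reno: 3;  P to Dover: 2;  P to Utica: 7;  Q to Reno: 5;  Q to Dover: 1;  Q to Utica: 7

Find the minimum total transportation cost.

220

A cheapest plan:
  P→Reno: 20 MWh
  P→Utica: 20 MWh
  Q→Dover: 20 MWh
Total cost = €220.
(Supply check: P ships 40; Q ships 20.)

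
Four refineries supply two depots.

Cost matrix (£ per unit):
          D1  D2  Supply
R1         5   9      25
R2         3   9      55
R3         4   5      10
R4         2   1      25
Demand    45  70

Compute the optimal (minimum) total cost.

525

An optimal shipping plan:
  R1→D2: 25 kL
  R2→D1: 45 kL
  R2→D2: 10 kL
  R3→D2: 10 kL
  R4→D2: 25 kL
Total cost = £525.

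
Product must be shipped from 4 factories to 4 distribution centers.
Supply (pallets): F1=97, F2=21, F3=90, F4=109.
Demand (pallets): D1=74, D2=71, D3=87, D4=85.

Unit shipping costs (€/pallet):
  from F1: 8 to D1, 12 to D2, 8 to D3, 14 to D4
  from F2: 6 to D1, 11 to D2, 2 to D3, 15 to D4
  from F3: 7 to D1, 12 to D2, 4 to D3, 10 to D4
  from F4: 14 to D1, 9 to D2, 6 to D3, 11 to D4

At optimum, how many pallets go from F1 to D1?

Solving gives:
  F1->D1: 74 pallets
  F1->D2: 23 pallets
  F2->D3: 21 pallets
  F3->D3: 66 pallets
  F3->D4: 24 pallets
  F4->D2: 48 pallets
  F4->D4: 61 pallets
Total cost = €2517.
So F1→D1 carries 74 pallets.

74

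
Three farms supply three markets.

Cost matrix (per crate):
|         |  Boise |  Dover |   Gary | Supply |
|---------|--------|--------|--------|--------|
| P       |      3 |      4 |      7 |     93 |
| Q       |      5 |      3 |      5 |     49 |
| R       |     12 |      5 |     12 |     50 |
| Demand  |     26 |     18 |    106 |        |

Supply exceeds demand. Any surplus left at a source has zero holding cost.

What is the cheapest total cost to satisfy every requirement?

One minimum-cost allocation:
  P to Boise: 26 × 3 = 78
  P to Dover: 10 × 4 = 40
  P to Gary: 57 × 7 = 399
  Q to Gary: 49 × 5 = 245
  R to Dover: 8 × 5 = 40
Total = 78 + 40 + 399 + 245 + 40 = 802.

802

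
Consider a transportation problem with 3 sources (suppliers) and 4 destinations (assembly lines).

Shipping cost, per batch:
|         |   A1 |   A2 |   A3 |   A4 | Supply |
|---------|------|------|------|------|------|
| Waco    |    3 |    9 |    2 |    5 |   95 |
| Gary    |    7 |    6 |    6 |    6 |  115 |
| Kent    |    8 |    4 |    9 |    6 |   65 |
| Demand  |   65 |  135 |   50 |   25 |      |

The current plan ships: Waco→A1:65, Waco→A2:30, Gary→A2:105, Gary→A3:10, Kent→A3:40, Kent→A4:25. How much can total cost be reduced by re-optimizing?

460

Current plan cost = 65·3 + 30·9 + 105·6 + 10·6 + 40·9 + 25·6 = 1665.
Optimal plan:
  Waco->A1: 45 × 3 = 135
  Waco->A3: 50 × 2 = 100
  Gary->A1: 20 × 7 = 140
  Gary->A2: 70 × 6 = 420
  Gary->A4: 25 × 6 = 150
  Kent->A2: 65 × 4 = 260
Optimal cost = 1205.
Saving = 1665 − 1205 = 460.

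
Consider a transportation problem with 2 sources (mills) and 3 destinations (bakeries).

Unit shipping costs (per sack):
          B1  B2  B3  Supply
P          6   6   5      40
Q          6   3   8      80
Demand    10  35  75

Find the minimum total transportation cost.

One minimum-cost allocation:
  P to B3: 40 × 5 = 200
  Q to B1: 10 × 6 = 60
  Q to B2: 35 × 3 = 105
  Q to B3: 35 × 8 = 280
Total = 200 + 60 + 105 + 280 = 645.

645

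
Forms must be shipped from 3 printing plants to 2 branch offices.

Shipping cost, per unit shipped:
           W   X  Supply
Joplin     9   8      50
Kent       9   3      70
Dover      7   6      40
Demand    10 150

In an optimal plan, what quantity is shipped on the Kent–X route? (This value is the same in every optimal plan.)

70

Solving gives:
  Joplin–W: 10 boxes
  Joplin–X: 40 boxes
  Kent–X: 70 boxes
  Dover–X: 40 boxes
Total cost = 860.
So Kent→X carries 70 boxes.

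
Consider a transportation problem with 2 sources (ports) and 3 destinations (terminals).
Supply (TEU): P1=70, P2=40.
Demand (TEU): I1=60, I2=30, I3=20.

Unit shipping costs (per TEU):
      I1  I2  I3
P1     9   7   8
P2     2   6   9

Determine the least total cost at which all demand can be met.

630

A cheapest plan:
  P1 to I1: 20 × 9 = 180
  P1 to I2: 30 × 7 = 210
  P1 to I3: 20 × 8 = 160
  P2 to I1: 40 × 2 = 80
Total = 180 + 210 + 160 + 80 = 630.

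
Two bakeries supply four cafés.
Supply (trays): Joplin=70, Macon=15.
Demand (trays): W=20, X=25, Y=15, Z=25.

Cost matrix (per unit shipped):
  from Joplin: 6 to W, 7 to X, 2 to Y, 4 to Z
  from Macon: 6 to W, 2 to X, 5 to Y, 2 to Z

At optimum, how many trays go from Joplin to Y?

15

The minimum-cost plan:
  Joplin–W: 20 trays
  Joplin–X: 10 trays
  Joplin–Y: 15 trays
  Joplin–Z: 25 trays
  Macon–X: 15 trays
Total cost = 350.
So Joplin→Y carries 15 trays.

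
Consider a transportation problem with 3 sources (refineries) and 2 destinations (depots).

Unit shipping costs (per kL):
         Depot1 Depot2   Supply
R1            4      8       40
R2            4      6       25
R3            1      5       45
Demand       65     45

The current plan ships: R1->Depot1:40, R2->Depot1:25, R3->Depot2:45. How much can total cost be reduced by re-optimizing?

Current plan cost = 40·4 + 25·4 + 45·5 = 485.
Optimal plan:
  R1→Depot1: 40 kL
  R2→Depot2: 25 kL
  R3→Depot1: 25 kL
  R3→Depot2: 20 kL
Optimal cost = 435.
Saving = 485 − 435 = 50.

50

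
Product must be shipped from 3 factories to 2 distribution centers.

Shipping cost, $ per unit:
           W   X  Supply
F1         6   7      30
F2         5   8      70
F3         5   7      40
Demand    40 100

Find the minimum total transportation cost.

930

Optimal allocation:
  F1→X: 30 × $7 = $210
  F2→W: 40 × $5 = $200
  F2→X: 30 × $8 = $240
  F3→X: 40 × $7 = $280
Total = 210 + 200 + 240 + 280 = $930.
(Supply check: F1 ships 30; F2 ships 70; F3 ships 40.)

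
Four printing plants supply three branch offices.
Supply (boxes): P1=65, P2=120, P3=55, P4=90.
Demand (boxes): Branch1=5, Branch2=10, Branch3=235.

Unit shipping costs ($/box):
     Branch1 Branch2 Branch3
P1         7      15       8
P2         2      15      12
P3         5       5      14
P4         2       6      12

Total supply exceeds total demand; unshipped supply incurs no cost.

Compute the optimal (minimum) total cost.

Optimal allocation:
  P1–Branch3: 65 × $8 = $520
  P2–Branch1: 5 × $2 = $10
  P2–Branch3: 80 × $12 = $960
  P3–Branch2: 10 × $5 = $50
  P4–Branch3: 90 × $12 = $1080
Total = 520 + 10 + 960 + 50 + 1080 = $2620.

2620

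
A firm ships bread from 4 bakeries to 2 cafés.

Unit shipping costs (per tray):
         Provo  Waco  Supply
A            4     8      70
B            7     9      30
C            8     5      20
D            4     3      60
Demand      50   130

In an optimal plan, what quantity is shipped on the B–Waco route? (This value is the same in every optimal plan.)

Optimal shipments:
  A→Provo: 50 × 4 = 200
  A→Waco: 20 × 8 = 160
  B→Waco: 30 × 9 = 270
  C→Waco: 20 × 5 = 100
  D→Waco: 60 × 3 = 180
Total cost = 910.
So B→Waco carries 30 trays.

30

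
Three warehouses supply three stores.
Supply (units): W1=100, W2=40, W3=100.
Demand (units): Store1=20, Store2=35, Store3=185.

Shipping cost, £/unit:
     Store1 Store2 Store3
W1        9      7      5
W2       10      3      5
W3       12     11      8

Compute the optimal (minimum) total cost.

1510

Optimal allocation:
  W1–Store3: 100 units
  W2–Store2: 35 units
  W2–Store3: 5 units
  W3–Store1: 20 units
  W3–Store3: 80 units
Total cost = £1510.
(Supply check: W1 ships 100; W2 ships 40; W3 ships 100.)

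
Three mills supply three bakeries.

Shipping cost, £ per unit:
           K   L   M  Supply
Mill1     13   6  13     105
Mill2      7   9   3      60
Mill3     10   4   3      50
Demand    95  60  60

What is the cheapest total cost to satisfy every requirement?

1475

An optimal shipping plan:
  Mill1->K: 45 sacks
  Mill1->L: 60 sacks
  Mill2->K: 50 sacks
  Mill2->M: 10 sacks
  Mill3->M: 50 sacks
Total cost = £1475.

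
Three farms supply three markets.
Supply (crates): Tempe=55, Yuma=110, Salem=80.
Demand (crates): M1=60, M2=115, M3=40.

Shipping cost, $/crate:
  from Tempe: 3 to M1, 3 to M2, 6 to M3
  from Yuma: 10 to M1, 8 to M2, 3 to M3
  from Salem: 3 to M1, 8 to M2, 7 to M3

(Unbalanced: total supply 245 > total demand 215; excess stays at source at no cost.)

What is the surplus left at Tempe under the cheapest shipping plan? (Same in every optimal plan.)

0

An optimal plan:
  Tempe–M2: 55 × $3 = $165
  Yuma–M2: 60 × $8 = $480
  Yuma–M3: 40 × $3 = $120
  Salem–M1: 60 × $3 = $180
Total cost = $945.
Tempe ships 55 of its 55, leaving 0.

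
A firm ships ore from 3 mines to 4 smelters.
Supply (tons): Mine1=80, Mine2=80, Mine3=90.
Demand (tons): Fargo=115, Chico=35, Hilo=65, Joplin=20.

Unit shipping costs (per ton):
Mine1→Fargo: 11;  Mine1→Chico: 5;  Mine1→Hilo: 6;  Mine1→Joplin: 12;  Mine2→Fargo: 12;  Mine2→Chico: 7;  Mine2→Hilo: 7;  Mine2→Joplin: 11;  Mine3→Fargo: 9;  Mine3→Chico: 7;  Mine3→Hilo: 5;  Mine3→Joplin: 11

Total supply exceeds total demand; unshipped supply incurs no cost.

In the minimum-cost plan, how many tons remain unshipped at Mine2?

Minimum-cost shipments:
  Mine1→Chico: 35 × 5 = 175
  Mine1→Hilo: 45 × 6 = 270
  Mine2→Fargo: 25 × 12 = 300
  Mine2→Hilo: 20 × 7 = 140
  Mine2→Joplin: 20 × 11 = 220
  Mine3→Fargo: 90 × 9 = 810
Total cost = 1915.
Mine2 ships 65 of its 80, leaving 15.

15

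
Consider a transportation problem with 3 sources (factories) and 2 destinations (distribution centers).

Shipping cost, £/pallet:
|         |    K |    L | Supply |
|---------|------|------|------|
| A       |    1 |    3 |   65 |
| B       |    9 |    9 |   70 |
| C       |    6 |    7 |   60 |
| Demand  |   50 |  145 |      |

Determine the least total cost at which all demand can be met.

Optimal allocation:
  A->K: 50 pallets
  A->L: 15 pallets
  B->L: 70 pallets
  C->L: 60 pallets
Total cost = £1145.
(Supply check: A ships 65; B ships 70; C ships 60.)

1145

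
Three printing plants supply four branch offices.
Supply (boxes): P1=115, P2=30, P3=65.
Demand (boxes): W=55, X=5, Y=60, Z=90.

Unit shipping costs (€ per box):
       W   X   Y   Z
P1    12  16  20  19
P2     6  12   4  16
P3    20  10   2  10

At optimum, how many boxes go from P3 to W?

Optimal shipments:
  P1→W: 55 × €12 = €660
  P1→X: 5 × €16 = €80
  P1→Z: 55 × €19 = €1045
  P2→Y: 30 × €4 = €120
  P3→Y: 30 × €2 = €60
  P3→Z: 35 × €10 = €350
Total cost = €2315.
The route P3→W is not used.

0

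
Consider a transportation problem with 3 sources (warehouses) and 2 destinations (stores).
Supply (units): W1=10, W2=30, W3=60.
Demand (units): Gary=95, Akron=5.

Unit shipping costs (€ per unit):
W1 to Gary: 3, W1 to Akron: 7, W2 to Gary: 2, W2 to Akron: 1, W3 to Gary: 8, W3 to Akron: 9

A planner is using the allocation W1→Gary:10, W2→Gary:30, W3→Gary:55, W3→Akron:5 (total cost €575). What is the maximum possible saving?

10

Current plan cost = 10·3 + 30·2 + 55·8 + 5·9 = €575.
Optimal plan:
  W1 to Gary: 10 units
  W2 to Gary: 25 units
  W2 to Akron: 5 units
  W3 to Gary: 60 units
Optimal cost = €565.
Saving = 575 − 565 = €10.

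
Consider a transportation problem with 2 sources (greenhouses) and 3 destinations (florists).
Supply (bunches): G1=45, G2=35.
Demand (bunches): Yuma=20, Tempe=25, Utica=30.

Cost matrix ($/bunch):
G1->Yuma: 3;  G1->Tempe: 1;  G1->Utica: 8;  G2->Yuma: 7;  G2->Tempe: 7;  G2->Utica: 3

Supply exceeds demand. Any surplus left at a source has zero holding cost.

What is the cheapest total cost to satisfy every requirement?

175

A cheapest plan:
  G1–Yuma: 20 × $3 = $60
  G1–Tempe: 25 × $1 = $25
  G2–Utica: 30 × $3 = $90
Total = 60 + 25 + 90 = $175.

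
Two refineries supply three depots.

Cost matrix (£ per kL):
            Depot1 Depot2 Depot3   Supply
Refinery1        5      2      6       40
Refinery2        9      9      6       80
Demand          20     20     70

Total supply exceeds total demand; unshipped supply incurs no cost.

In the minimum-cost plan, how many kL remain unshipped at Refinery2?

10

Minimum-cost shipments:
  Refinery1 to Depot1: 20 × £5 = £100
  Refinery1 to Depot2: 20 × £2 = £40
  Refinery2 to Depot3: 70 × £6 = £420
Total cost = £560.
Refinery2 ships 70 of its 80, leaving 10.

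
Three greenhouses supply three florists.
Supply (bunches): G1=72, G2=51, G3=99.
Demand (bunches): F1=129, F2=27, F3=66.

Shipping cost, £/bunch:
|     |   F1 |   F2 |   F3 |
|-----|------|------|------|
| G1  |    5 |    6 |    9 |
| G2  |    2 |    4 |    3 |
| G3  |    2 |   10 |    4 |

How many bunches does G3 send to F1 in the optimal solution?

84

Optimal shipments:
  G1→F1: 45 bunches
  G1→F2: 27 bunches
  G2→F3: 51 bunches
  G3→F1: 84 bunches
  G3→F3: 15 bunches
Total cost = £768.
So G3→F1 carries 84 bunches.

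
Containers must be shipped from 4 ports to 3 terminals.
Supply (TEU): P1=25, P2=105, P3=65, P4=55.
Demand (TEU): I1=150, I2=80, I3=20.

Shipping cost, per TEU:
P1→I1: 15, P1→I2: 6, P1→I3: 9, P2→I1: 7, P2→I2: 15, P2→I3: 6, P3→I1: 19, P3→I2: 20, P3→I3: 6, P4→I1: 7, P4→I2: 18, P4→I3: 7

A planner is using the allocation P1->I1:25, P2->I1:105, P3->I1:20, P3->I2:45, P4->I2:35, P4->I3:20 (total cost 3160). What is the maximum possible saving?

Current plan cost = 25·15 + 105·7 + 20·19 + 45·20 + 35·18 + 20·7 = 3160.
Optimal plan:
  P1->I2: 25 × 6 = 150
  P2->I1: 95 × 7 = 665
  P2->I2: 10 × 15 = 150
  P3->I2: 45 × 20 = 900
  P3->I3: 20 × 6 = 120
  P4->I1: 55 × 7 = 385
Optimal cost = 2370.
Saving = 3160 − 2370 = 790.

790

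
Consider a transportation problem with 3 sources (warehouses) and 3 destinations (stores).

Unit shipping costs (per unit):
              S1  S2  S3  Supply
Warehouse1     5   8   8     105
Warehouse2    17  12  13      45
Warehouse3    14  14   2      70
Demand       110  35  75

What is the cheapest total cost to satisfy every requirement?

A cheapest plan:
  Warehouse1 to S1: 105 × 5 = 525
  Warehouse2 to S1: 5 × 17 = 85
  Warehouse2 to S2: 35 × 12 = 420
  Warehouse2 to S3: 5 × 13 = 65
  Warehouse3 to S3: 70 × 2 = 140
Total = 525 + 85 + 420 + 65 + 140 = 1235.

1235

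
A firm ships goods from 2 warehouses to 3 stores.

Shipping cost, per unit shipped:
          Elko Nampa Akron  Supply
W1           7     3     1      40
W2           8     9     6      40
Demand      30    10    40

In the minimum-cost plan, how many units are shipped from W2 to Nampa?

0

Solving gives:
  W1–Nampa: 10 × 3 = 30
  W1–Akron: 30 × 1 = 30
  W2–Elko: 30 × 8 = 240
  W2–Akron: 10 × 6 = 60
Total cost = 360.
The route W2→Nampa is not used.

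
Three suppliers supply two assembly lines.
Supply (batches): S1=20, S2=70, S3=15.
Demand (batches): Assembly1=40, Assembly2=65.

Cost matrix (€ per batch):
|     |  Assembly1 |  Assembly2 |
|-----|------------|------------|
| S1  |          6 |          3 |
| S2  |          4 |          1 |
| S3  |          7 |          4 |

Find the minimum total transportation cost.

One minimum-cost allocation:
  S1 to Assembly1: 20 × €6 = €120
  S2 to Assembly1: 5 × €4 = €20
  S2 to Assembly2: 65 × €1 = €65
  S3 to Assembly1: 15 × €7 = €105
Total = 120 + 20 + 65 + 105 = €310.
(Supply check: S1 ships 20; S2 ships 70; S3 ships 15.)

310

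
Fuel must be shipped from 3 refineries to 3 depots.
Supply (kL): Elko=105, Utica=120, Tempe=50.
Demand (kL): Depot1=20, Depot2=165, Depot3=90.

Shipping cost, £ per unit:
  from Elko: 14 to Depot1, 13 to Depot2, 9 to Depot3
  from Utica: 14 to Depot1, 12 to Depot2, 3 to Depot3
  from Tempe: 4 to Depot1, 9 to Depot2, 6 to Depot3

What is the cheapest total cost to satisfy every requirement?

A cheapest plan:
  Elko to Depot2: 105 × £13 = £1365
  Utica to Depot2: 30 × £12 = £360
  Utica to Depot3: 90 × £3 = £270
  Tempe to Depot1: 20 × £4 = £80
  Tempe to Depot2: 30 × £9 = £270
Total = 1365 + 360 + 270 + 80 + 270 = £2345.

2345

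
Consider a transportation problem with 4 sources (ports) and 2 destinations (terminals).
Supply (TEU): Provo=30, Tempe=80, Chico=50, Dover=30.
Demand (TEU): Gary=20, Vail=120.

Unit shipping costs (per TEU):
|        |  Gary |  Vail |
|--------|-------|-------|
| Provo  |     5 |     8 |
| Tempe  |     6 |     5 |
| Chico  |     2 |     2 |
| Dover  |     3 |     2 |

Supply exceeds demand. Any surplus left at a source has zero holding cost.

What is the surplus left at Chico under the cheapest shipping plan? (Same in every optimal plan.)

0

An optimal plan:
  Tempe to Vail: 60 × 5 = 300
  Chico to Gary: 20 × 2 = 40
  Chico to Vail: 30 × 2 = 60
  Dover to Vail: 30 × 2 = 60
Total cost = 460.
Chico ships 50 of its 50, leaving 0.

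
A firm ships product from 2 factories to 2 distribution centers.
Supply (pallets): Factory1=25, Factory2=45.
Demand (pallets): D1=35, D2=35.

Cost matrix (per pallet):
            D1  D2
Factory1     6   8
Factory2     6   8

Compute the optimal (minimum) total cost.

A cheapest plan:
  Factory1->D2: 25 × 8 = 200
  Factory2->D1: 35 × 6 = 210
  Factory2->D2: 10 × 8 = 80
Total = 200 + 210 + 80 = 490.

490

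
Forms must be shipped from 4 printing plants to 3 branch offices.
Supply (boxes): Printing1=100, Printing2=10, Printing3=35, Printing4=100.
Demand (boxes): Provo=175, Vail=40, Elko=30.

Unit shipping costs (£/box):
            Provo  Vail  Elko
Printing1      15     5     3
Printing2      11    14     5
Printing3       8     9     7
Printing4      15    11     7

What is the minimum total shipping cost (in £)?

2630

A cheapest plan:
  Printing1–Provo: 30 × £15 = £450
  Printing1–Vail: 40 × £5 = £200
  Printing1–Elko: 30 × £3 = £90
  Printing2–Provo: 10 × £11 = £110
  Printing3–Provo: 35 × £8 = £280
  Printing4–Provo: 100 × £15 = £1500
Total = 450 + 200 + 90 + 110 + 280 + 1500 = £2630.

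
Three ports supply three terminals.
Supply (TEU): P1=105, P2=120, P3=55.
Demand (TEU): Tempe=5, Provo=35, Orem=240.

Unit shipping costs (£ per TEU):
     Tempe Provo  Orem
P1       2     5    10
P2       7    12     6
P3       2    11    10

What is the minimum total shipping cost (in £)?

One minimum-cost allocation:
  P1→Provo: 35 TEU
  P1→Orem: 70 TEU
  P2→Orem: 120 TEU
  P3→Tempe: 5 TEU
  P3→Orem: 50 TEU
Total cost = £2105.

2105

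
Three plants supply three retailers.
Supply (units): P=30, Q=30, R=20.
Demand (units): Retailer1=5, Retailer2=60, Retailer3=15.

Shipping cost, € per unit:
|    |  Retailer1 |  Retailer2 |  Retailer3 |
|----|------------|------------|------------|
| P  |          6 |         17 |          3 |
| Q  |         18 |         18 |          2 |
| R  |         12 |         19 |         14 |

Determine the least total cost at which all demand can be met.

1135

A cheapest plan:
  P->Retailer1: 5 × €6 = €30
  P->Retailer2: 25 × €17 = €425
  Q->Retailer2: 15 × €18 = €270
  Q->Retailer3: 15 × €2 = €30
  R->Retailer2: 20 × €19 = €380
Total = 30 + 425 + 270 + 30 + 380 = €1135.
(Supply check: P ships 30; Q ships 30; R ships 20.)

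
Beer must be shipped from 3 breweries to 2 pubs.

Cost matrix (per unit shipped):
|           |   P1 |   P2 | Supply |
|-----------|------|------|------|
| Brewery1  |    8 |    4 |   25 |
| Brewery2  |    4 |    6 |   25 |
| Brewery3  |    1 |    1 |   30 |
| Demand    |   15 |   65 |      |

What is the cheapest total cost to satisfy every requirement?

250

One minimum-cost allocation:
  Brewery1 to P2: 25 × 4 = 100
  Brewery2 to P1: 15 × 4 = 60
  Brewery2 to P2: 10 × 6 = 60
  Brewery3 to P2: 30 × 1 = 30
Total = 100 + 60 + 60 + 30 = 250.
(Supply check: Brewery1 ships 25; Brewery2 ships 25; Brewery3 ships 30.)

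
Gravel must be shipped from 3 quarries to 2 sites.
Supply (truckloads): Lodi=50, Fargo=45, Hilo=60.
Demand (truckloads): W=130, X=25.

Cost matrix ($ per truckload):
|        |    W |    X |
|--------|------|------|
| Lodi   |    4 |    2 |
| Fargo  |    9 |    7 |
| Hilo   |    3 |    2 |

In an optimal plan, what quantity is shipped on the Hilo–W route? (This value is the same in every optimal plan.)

60

The minimum-cost plan:
  Lodi→W: 25 × $4 = $100
  Lodi→X: 25 × $2 = $50
  Fargo→W: 45 × $9 = $405
  Hilo→W: 60 × $3 = $180
Total cost = $735.
So Hilo→W carries 60 truckloads.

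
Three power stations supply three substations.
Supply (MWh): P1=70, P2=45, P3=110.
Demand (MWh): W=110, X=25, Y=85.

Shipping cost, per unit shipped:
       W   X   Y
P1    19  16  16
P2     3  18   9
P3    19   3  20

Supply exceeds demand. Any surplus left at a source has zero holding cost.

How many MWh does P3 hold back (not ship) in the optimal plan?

5

Minimum-cost shipments:
  P1 to Y: 70 × 16 = 1120
  P2 to W: 45 × 3 = 135
  P3 to W: 65 × 19 = 1235
  P3 to X: 25 × 3 = 75
  P3 to Y: 15 × 20 = 300
Total cost = 2865.
P3 ships 105 of its 110, leaving 5.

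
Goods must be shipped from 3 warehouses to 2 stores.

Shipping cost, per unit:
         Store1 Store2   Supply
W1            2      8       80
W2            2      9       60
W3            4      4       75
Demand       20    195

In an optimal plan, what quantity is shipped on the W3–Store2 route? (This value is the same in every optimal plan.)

Solving gives:
  W1–Store2: 80 × 8 = 640
  W2–Store1: 20 × 2 = 40
  W2–Store2: 40 × 9 = 360
  W3–Store2: 75 × 4 = 300
Total cost = 1340.
So W3→Store2 carries 75 units.

75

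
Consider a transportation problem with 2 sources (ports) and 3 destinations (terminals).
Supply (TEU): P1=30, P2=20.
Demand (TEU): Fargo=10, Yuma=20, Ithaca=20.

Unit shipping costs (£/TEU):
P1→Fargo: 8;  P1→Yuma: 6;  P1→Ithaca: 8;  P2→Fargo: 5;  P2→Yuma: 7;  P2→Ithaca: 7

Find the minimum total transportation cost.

An optimal shipping plan:
  P1 to Yuma: 20 × £6 = £120
  P1 to Ithaca: 10 × £8 = £80
  P2 to Fargo: 10 × £5 = £50
  P2 to Ithaca: 10 × £7 = £70
Total = 120 + 80 + 50 + 70 = £320.

320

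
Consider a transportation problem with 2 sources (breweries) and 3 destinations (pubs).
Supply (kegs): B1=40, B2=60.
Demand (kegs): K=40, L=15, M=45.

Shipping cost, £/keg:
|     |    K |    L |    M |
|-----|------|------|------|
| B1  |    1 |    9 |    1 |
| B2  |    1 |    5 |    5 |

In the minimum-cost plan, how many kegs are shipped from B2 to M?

5

The minimum-cost plan:
  B1 to M: 40 × £1 = £40
  B2 to K: 40 × £1 = £40
  B2 to L: 15 × £5 = £75
  B2 to M: 5 × £5 = £25
Total cost = £180.
So B2→M carries 5 kegs.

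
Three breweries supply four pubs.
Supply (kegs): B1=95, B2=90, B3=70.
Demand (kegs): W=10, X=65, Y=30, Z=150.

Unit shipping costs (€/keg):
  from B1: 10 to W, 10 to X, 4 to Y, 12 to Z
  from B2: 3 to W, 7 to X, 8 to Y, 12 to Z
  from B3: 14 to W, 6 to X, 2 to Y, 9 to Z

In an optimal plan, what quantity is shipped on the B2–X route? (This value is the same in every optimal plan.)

Optimal shipments:
  B1→Y: 30 kegs
  B1→Z: 65 kegs
  B2→W: 10 kegs
  B2→X: 65 kegs
  B2→Z: 15 kegs
  B3→Z: 70 kegs
Total cost = €2195.
So B2→X carries 65 kegs.

65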